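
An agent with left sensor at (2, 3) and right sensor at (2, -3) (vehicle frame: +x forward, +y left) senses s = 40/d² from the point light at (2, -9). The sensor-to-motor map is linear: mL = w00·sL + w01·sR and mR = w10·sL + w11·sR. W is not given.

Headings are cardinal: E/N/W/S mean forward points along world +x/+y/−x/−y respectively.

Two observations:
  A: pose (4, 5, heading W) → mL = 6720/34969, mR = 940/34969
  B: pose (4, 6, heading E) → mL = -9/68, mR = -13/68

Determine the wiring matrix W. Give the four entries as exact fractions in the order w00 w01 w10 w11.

obs A: pose=(4,5,W) → sL=40/121, sR=40/289, mL=6720/34969, mR=940/34969
obs B: pose=(4,6,E) → sL=2/17, sR=1/4, mL=-9/68, mR=-13/68
sensor matrix S = [[40/121, 40/289], [2/17, 1/4]]; det S = 39450/594473
solve [mL_A; mL_B] = S·[w00; w01] and [mR_A; mR_B] = S·[w10; w11]:
  w00 = 1, w01 = -1, w10 = 1/2, w11 = -1

1 -1 1/2 -1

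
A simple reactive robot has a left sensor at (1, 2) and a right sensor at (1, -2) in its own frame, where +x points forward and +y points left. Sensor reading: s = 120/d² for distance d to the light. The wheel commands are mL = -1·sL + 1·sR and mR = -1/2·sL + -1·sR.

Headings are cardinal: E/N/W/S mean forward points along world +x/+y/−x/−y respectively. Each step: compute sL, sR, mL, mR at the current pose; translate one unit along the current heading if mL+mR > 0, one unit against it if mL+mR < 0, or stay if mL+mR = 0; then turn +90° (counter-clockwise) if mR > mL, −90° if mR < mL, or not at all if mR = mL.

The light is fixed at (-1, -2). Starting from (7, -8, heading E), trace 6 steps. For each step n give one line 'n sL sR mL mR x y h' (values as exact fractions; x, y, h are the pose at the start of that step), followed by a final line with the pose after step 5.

0 120/97 24/29 -1152/2813 -4068/2813 7 -8 E
1 12/13 60/37 336/481 -1002/481 6 -8 S
2 24/17 8/3 64/51 -172/51 6 -7 W
3 30/13 30/29 -480/377 -825/377 7 -7 N
4 120/97 24/29 -1152/2813 -4068/2813 7 -8 E
5 12/13 60/37 336/481 -1002/481 6 -8 S
final 6 -7 W

n=0: pose=(7,-8,E); sL=120/97, sR=24/29; mL=-1152/2813, mR=-4068/2813; mL+mR=-180/97 → advance -1; mR−mL=-2916/2813 → turn -1·90°
n=1: pose=(6,-8,S); sL=12/13, sR=60/37; mL=336/481, mR=-1002/481; mL+mR=-18/13 → advance -1; mR−mL=-1338/481 → turn -1·90°
n=2: pose=(6,-7,W); sL=24/17, sR=8/3; mL=64/51, mR=-172/51; mL+mR=-36/17 → advance -1; mR−mL=-236/51 → turn -1·90°
n=3: pose=(7,-7,N); sL=30/13, sR=30/29; mL=-480/377, mR=-825/377; mL+mR=-45/13 → advance -1; mR−mL=-345/377 → turn -1·90°
n=4: pose=(7,-8,E); sL=120/97, sR=24/29; mL=-1152/2813, mR=-4068/2813; mL+mR=-180/97 → advance -1; mR−mL=-2916/2813 → turn -1·90°
n=5: pose=(6,-8,S); sL=12/13, sR=60/37; mL=336/481, mR=-1002/481; mL+mR=-18/13 → advance -1; mR−mL=-1338/481 → turn -1·90°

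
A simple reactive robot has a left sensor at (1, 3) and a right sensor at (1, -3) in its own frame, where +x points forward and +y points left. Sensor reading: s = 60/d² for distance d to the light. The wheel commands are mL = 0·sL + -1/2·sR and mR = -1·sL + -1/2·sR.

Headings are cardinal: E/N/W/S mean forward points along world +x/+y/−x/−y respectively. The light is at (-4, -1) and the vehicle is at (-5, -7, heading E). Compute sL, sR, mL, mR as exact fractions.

20/3 20/27 -10/27 -190/27

left sensor world pos  = (-4, -4); dL² = 9
right sensor world pos = (-4, -10); dR² = 81
sL = 60/9 = 20/3
sR = 60/81 = 20/27
mL = 0·sL + -1/2·sR = -10/27
mR = -1·sL + -1/2·sR = -190/27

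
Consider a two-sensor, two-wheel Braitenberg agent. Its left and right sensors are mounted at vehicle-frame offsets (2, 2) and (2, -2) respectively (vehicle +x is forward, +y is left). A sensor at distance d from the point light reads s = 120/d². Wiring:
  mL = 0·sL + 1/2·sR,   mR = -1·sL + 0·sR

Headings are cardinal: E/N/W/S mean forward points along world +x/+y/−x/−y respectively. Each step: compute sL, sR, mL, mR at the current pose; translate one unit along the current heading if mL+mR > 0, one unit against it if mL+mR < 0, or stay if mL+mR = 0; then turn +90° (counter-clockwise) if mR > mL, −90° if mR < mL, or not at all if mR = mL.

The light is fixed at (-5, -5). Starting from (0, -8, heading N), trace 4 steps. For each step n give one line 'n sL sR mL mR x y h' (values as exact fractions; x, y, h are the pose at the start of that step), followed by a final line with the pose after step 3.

0 12 12/5 6/5 -12 0 -8 N
1 120/53 24/17 12/17 -120/53 0 -9 E
2 5/3 3 3/2 -5/3 -1 -9 S
3 120/29 24 12 -120/29 -1 -8 W
final -2 -8 N

n=0: pose=(0,-8,N); sL=12, sR=12/5; mL=6/5, mR=-12; mL+mR=-54/5 → advance -1; mR−mL=-66/5 → turn -1·90°
n=1: pose=(0,-9,E); sL=120/53, sR=24/17; mL=12/17, mR=-120/53; mL+mR=-1404/901 → advance -1; mR−mL=-2676/901 → turn -1·90°
n=2: pose=(-1,-9,S); sL=5/3, sR=3; mL=3/2, mR=-5/3; mL+mR=-1/6 → advance -1; mR−mL=-19/6 → turn -1·90°
n=3: pose=(-1,-8,W); sL=120/29, sR=24; mL=12, mR=-120/29; mL+mR=228/29 → advance +1; mR−mL=-468/29 → turn -1·90°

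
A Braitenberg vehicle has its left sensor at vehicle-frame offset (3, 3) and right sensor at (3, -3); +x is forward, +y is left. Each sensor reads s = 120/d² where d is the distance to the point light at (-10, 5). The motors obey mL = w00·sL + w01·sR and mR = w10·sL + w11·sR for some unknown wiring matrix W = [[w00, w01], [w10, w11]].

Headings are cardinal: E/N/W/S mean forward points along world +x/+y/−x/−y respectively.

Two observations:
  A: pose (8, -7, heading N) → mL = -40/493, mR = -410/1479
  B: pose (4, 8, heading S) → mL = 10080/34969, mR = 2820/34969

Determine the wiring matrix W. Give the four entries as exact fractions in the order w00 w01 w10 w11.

-1/2 1/2 -1 1/2

obs A: pose=(8,-7,N) → sL=20/51, sR=20/87, mL=-40/493, mR=-410/1479
obs B: pose=(4,8,S) → sL=120/289, sR=120/121, mL=10080/34969, mR=2820/34969
sensor matrix S = [[20/51, 20/87], [120/289, 120/121]]; det S = 297600/1014101
solve [mL_A; mL_B] = S·[w00; w01] and [mR_A; mR_B] = S·[w10; w11]:
  w00 = -1/2, w01 = 1/2, w10 = -1, w11 = 1/2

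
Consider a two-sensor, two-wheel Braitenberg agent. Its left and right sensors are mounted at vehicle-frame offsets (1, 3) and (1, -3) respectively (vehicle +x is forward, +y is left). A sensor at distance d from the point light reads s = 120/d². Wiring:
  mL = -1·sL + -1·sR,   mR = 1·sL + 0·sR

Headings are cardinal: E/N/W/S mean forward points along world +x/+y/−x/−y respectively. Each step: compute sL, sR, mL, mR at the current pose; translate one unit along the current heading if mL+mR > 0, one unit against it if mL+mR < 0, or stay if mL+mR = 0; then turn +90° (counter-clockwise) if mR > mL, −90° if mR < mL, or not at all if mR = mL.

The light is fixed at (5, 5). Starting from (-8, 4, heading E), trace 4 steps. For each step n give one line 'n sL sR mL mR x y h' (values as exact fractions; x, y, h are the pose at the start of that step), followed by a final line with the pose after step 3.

0 30/37 3/4 -231/148 30/37 -8 4 E
1 120/289 120/121 -49200/34969 120/289 -9 4 N
2 12/25 60/113 -2856/2825 12/25 -9 3 W
3 120/109 24/53 -8976/5777 120/109 -8 3 S
final -8 4 E

n=0: pose=(-8,4,E); sL=30/37, sR=3/4; mL=-231/148, mR=30/37; mL+mR=-3/4 → advance -1; mR−mL=351/148 → turn +1·90°
n=1: pose=(-9,4,N); sL=120/289, sR=120/121; mL=-49200/34969, mR=120/289; mL+mR=-120/121 → advance -1; mR−mL=63720/34969 → turn +1·90°
n=2: pose=(-9,3,W); sL=12/25, sR=60/113; mL=-2856/2825, mR=12/25; mL+mR=-60/113 → advance -1; mR−mL=4212/2825 → turn +1·90°
n=3: pose=(-8,3,S); sL=120/109, sR=24/53; mL=-8976/5777, mR=120/109; mL+mR=-24/53 → advance -1; mR−mL=15336/5777 → turn +1·90°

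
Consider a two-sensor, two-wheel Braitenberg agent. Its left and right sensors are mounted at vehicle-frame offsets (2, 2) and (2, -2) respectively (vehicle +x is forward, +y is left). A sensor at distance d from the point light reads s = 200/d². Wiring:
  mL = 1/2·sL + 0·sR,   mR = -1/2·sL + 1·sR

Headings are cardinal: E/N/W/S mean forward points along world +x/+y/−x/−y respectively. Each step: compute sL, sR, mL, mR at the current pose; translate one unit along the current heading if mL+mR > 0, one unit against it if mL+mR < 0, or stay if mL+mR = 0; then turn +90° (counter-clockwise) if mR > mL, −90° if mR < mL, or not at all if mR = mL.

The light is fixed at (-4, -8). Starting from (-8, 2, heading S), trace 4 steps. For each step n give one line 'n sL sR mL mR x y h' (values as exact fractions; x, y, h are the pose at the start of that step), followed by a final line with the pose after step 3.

n=0: pose=(-8,2,S); sL=50/17, sR=2; mL=25/17, mR=9/17; mL+mR=2 → advance +1; mR−mL=-16/17 → turn -1·90°
n=1: pose=(-8,1,W); sL=40/17, sR=200/157; mL=20/17, mR=260/2669; mL+mR=200/157 → advance +1; mR−mL=-2880/2669 → turn -1·90°
n=2: pose=(-9,1,N); sL=20/17, sR=20/13; mL=10/17, mR=210/221; mL+mR=20/13 → advance +1; mR−mL=80/221 → turn +1·90°
n=3: pose=(-9,2,W); sL=200/113, sR=200/193; mL=100/113, mR=3300/21809; mL+mR=200/193 → advance +1; mR−mL=-16000/21809 → turn -1·90°

0 50/17 2 25/17 9/17 -8 2 S
1 40/17 200/157 20/17 260/2669 -8 1 W
2 20/17 20/13 10/17 210/221 -9 1 N
3 200/113 200/193 100/113 3300/21809 -9 2 W
final -10 2 N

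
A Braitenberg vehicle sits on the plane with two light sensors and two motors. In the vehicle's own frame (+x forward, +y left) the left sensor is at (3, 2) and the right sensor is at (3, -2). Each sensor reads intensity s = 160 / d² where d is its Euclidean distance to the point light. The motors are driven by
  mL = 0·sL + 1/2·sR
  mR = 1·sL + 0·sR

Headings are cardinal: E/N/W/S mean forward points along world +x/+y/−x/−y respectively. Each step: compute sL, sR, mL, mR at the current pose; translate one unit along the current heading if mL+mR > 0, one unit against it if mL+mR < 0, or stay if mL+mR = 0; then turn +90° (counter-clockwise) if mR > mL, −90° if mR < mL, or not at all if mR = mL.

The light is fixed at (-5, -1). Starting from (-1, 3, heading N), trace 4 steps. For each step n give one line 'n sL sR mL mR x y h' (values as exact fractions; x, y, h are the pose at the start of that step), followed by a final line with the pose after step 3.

0 160/53 32/17 16/17 160/53 -1 3 N
1 16 16/5 8/5 16 -1 4 W
2 160/29 32 16 160/29 -2 4 S
3 40 40/9 20/9 40 -2 3 W
final -3 3 S

n=0: pose=(-1,3,N); sL=160/53, sR=32/17; mL=16/17, mR=160/53; mL+mR=3568/901 → advance +1; mR−mL=1872/901 → turn +1·90°
n=1: pose=(-1,4,W); sL=16, sR=16/5; mL=8/5, mR=16; mL+mR=88/5 → advance +1; mR−mL=72/5 → turn +1·90°
n=2: pose=(-2,4,S); sL=160/29, sR=32; mL=16, mR=160/29; mL+mR=624/29 → advance +1; mR−mL=-304/29 → turn -1·90°
n=3: pose=(-2,3,W); sL=40, sR=40/9; mL=20/9, mR=40; mL+mR=380/9 → advance +1; mR−mL=340/9 → turn +1·90°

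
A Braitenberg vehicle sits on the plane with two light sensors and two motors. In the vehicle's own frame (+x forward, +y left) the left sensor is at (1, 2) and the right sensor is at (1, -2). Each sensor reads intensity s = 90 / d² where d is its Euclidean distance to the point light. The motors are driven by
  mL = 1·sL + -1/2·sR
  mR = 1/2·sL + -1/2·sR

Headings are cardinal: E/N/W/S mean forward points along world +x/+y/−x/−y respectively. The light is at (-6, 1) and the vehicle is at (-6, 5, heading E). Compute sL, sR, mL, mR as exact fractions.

90/37 18 -243/37 -288/37

left sensor world pos  = (-5, 7); dL² = 37
right sensor world pos = (-5, 3); dR² = 5
sL = 90/37 = 90/37
sR = 90/5 = 18
mL = 1·sL + -1/2·sR = -243/37
mR = 1/2·sL + -1/2·sR = -288/37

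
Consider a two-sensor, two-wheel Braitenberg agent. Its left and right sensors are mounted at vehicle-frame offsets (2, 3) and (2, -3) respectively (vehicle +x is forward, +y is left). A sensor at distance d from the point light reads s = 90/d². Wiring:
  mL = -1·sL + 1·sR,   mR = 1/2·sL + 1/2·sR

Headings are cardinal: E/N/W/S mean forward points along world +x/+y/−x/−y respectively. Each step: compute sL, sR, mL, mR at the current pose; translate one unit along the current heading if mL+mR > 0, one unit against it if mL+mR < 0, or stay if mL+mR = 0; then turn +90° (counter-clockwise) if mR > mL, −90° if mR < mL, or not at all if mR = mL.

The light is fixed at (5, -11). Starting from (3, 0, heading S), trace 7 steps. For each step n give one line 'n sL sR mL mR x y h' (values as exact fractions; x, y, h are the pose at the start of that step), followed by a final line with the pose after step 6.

n=0: pose=(3,0,S); sL=45/41, sR=45/53; mL=-540/2173, mR=2115/2173; mL+mR=1575/2173 → advance +1; mR−mL=2655/2173 → turn +1·90°
n=1: pose=(3,-1,E); sL=90/169, sR=90/49; mL=10800/8281, mR=9810/8281; mL+mR=20610/8281 → advance +1; mR−mL=-990/8281 → turn -1·90°
n=2: pose=(4,-1,S); sL=45/34, sR=9/8; mL=-27/136, mR=333/272; mL+mR=279/272 → advance +1; mR−mL=387/272 → turn +1·90°
n=3: pose=(4,-2,E); sL=18/29, sR=90/37; mL=1944/1073, mR=1638/1073; mL+mR=3582/1073 → advance +1; mR−mL=-306/1073 → turn -1·90°
n=4: pose=(5,-2,S); sL=45/29, sR=45/29; mL=0, mR=45/29; mL+mR=45/29 → advance +1; mR−mL=45/29 → turn +1·90°
n=5: pose=(5,-3,E); sL=18/25, sR=90/29; mL=1728/725, mR=1386/725; mL+mR=3114/725 → advance +1; mR−mL=-342/725 → turn -1·90°
n=6: pose=(6,-3,S); sL=45/26, sR=9/4; mL=27/52, mR=207/104; mL+mR=261/104 → advance +1; mR−mL=153/104 → turn +1·90°

0 45/41 45/53 -540/2173 2115/2173 3 0 S
1 90/169 90/49 10800/8281 9810/8281 3 -1 E
2 45/34 9/8 -27/136 333/272 4 -1 S
3 18/29 90/37 1944/1073 1638/1073 4 -2 E
4 45/29 45/29 0 45/29 5 -2 S
5 18/25 90/29 1728/725 1386/725 5 -3 E
6 45/26 9/4 27/52 207/104 6 -3 S
final 6 -4 E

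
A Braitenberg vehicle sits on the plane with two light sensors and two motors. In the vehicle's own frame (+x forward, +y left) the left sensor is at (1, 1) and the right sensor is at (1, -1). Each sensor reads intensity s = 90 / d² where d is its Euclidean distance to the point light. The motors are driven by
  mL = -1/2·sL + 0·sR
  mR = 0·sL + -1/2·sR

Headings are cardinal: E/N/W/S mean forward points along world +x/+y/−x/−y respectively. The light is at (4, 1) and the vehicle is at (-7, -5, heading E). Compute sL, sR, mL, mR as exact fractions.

18/25 90/149 -9/25 -45/149

left sensor world pos  = (-6, -4); dL² = 125
right sensor world pos = (-6, -6); dR² = 149
sL = 90/125 = 18/25
sR = 90/149 = 90/149
mL = -1/2·sL + 0·sR = -9/25
mR = 0·sL + -1/2·sR = -45/149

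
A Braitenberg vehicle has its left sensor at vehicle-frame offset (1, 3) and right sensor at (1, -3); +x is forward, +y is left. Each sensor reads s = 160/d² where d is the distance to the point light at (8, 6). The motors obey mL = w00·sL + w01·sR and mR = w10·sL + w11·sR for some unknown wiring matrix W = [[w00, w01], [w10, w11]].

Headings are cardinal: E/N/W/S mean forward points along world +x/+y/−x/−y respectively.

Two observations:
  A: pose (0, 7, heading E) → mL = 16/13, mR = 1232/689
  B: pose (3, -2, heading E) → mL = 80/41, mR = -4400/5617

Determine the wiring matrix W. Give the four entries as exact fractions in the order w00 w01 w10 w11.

obs A: pose=(0,7,E) → sL=32/13, sR=160/53, mL=16/13, mR=1232/689
obs B: pose=(3,-2,E) → sL=160/41, sR=160/137, mL=80/41, mR=-4400/5617
sensor matrix S = [[32/13, 160/53], [160/41, 160/137]]; det S = -34467840/3870113
solve [mL_A; mL_B] = S·[w00; w01] and [mR_A; mR_B] = S·[w10; w11]:
  w00 = 1/2, w01 = 0, w10 = -1/2, w11 = 1

1/2 0 -1/2 1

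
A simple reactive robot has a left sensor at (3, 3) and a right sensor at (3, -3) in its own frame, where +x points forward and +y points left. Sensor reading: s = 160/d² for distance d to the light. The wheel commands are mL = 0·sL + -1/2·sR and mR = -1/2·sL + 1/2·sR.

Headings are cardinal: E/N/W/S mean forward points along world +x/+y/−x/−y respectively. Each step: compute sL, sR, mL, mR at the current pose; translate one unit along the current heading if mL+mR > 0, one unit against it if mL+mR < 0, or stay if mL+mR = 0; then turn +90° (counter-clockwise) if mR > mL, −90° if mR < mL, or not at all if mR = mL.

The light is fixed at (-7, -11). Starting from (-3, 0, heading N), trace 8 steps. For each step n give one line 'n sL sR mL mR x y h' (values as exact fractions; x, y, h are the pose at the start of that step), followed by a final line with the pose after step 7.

0 160/197 32/49 -16/49 -768/9653 -3 0 N
1 16/5 16/17 -8/17 -96/85 -3 -1 W
2 160/173 160/233 -80/233 -4800/40309 -2 -1 N
3 4 40/37 -20/37 -54/37 -2 -2 W
4 160/153 32/45 -16/45 -128/765 -1 -2 N
5 80/17 16/13 -8/13 -384/221 -1 -3 W
6 160/137 160/221 -80/221 -6720/30277 0 -3 N
7 5 40/29 -20/29 -105/58 0 -4 W
final 1 -4 N

n=0: pose=(-3,0,N); sL=160/197, sR=32/49; mL=-16/49, mR=-768/9653; mL+mR=-80/197 → advance -1; mR−mL=2384/9653 → turn +1·90°
n=1: pose=(-3,-1,W); sL=16/5, sR=16/17; mL=-8/17, mR=-96/85; mL+mR=-8/5 → advance -1; mR−mL=-56/85 → turn -1·90°
n=2: pose=(-2,-1,N); sL=160/173, sR=160/233; mL=-80/233, mR=-4800/40309; mL+mR=-80/173 → advance -1; mR−mL=9040/40309 → turn +1·90°
n=3: pose=(-2,-2,W); sL=4, sR=40/37; mL=-20/37, mR=-54/37; mL+mR=-2 → advance -1; mR−mL=-34/37 → turn -1·90°
n=4: pose=(-1,-2,N); sL=160/153, sR=32/45; mL=-16/45, mR=-128/765; mL+mR=-80/153 → advance -1; mR−mL=16/85 → turn +1·90°
n=5: pose=(-1,-3,W); sL=80/17, sR=16/13; mL=-8/13, mR=-384/221; mL+mR=-40/17 → advance -1; mR−mL=-248/221 → turn -1·90°
n=6: pose=(0,-3,N); sL=160/137, sR=160/221; mL=-80/221, mR=-6720/30277; mL+mR=-80/137 → advance -1; mR−mL=4240/30277 → turn +1·90°
n=7: pose=(0,-4,W); sL=5, sR=40/29; mL=-20/29, mR=-105/58; mL+mR=-5/2 → advance -1; mR−mL=-65/58 → turn -1·90°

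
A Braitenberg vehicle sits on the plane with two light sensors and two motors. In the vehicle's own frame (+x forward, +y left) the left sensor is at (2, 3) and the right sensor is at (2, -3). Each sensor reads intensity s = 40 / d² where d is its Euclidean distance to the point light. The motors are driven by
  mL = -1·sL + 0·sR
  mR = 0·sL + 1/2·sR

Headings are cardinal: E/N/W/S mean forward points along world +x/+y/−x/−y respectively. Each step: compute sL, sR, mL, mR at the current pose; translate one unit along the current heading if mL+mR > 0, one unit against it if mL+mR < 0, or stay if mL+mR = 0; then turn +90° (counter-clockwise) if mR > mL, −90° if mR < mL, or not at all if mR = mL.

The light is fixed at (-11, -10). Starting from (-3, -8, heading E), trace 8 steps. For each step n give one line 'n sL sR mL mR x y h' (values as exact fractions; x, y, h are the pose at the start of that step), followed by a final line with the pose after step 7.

0 8/25 40/101 -8/25 20/101 -3 -8 E
1 5/4 10/29 -5/4 5/29 -4 -8 N
2 40/29 40/41 -40/29 20/41 -4 -9 W
3 20/61 20/13 -20/61 10/13 -3 -9 S
4 40/109 40/109 -40/109 20/109 -3 -10 E
5 2 5/13 -2 5/26 -4 -10 N
6 40/41 40/29 -40/41 20/29 -4 -11 W
7 4/13 20/17 -4/13 10/17 -3 -11 S
final -3 -12 E

n=0: pose=(-3,-8,E); sL=8/25, sR=40/101; mL=-8/25, mR=20/101; mL+mR=-308/2525 → advance -1; mR−mL=1308/2525 → turn +1·90°
n=1: pose=(-4,-8,N); sL=5/4, sR=10/29; mL=-5/4, mR=5/29; mL+mR=-125/116 → advance -1; mR−mL=165/116 → turn +1·90°
n=2: pose=(-4,-9,W); sL=40/29, sR=40/41; mL=-40/29, mR=20/41; mL+mR=-1060/1189 → advance -1; mR−mL=2220/1189 → turn +1·90°
n=3: pose=(-3,-9,S); sL=20/61, sR=20/13; mL=-20/61, mR=10/13; mL+mR=350/793 → advance +1; mR−mL=870/793 → turn +1·90°
n=4: pose=(-3,-10,E); sL=40/109, sR=40/109; mL=-40/109, mR=20/109; mL+mR=-20/109 → advance -1; mR−mL=60/109 → turn +1·90°
n=5: pose=(-4,-10,N); sL=2, sR=5/13; mL=-2, mR=5/26; mL+mR=-47/26 → advance -1; mR−mL=57/26 → turn +1·90°
n=6: pose=(-4,-11,W); sL=40/41, sR=40/29; mL=-40/41, mR=20/29; mL+mR=-340/1189 → advance -1; mR−mL=1980/1189 → turn +1·90°
n=7: pose=(-3,-11,S); sL=4/13, sR=20/17; mL=-4/13, mR=10/17; mL+mR=62/221 → advance +1; mR−mL=198/221 → turn +1·90°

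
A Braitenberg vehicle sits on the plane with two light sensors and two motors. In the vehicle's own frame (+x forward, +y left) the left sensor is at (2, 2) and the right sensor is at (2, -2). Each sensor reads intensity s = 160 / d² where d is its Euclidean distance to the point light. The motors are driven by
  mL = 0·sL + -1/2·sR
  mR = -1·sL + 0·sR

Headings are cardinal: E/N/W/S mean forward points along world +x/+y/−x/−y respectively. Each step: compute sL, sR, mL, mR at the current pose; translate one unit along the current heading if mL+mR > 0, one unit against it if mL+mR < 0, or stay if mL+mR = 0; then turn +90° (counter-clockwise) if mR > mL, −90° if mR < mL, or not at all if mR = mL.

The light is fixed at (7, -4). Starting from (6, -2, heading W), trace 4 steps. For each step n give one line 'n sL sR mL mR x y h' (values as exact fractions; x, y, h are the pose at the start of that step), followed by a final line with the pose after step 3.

0 160/9 32/5 -16/5 -160/9 6 -2 W
1 8 8 -4 -8 7 -2 N
2 160/13 32 -16 -160/13 7 -3 E
3 80/9 16 -8 -80/9 6 -3 N
final 6 -4 E

n=0: pose=(6,-2,W); sL=160/9, sR=32/5; mL=-16/5, mR=-160/9; mL+mR=-944/45 → advance -1; mR−mL=-656/45 → turn -1·90°
n=1: pose=(7,-2,N); sL=8, sR=8; mL=-4, mR=-8; mL+mR=-12 → advance -1; mR−mL=-4 → turn -1·90°
n=2: pose=(7,-3,E); sL=160/13, sR=32; mL=-16, mR=-160/13; mL+mR=-368/13 → advance -1; mR−mL=48/13 → turn +1·90°
n=3: pose=(6,-3,N); sL=80/9, sR=16; mL=-8, mR=-80/9; mL+mR=-152/9 → advance -1; mR−mL=-8/9 → turn -1·90°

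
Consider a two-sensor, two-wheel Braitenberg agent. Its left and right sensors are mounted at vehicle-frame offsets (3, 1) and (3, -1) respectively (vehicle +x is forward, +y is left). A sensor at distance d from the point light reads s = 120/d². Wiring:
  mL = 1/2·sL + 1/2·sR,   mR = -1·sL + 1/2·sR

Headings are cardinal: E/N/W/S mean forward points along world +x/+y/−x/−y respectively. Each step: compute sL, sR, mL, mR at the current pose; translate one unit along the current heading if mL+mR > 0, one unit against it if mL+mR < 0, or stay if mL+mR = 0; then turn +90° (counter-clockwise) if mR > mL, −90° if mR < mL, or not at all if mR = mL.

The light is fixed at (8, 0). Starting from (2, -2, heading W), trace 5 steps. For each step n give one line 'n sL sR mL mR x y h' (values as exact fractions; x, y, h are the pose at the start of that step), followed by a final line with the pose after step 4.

0 4/3 60/41 172/123 -74/123 2 -2 W
1 24/13 120/37 1224/481 -108/481 1 -2 N
2 15/2 6 27/4 -9/2 1 -1 E
3 120/41 24/13 1272/533 -1068/533 2 -1 S
4 4/3 60/41 172/123 -74/123 2 -2 W
final 1 -2 N

n=0: pose=(2,-2,W); sL=4/3, sR=60/41; mL=172/123, mR=-74/123; mL+mR=98/123 → advance +1; mR−mL=-2 → turn -1·90°
n=1: pose=(1,-2,N); sL=24/13, sR=120/37; mL=1224/481, mR=-108/481; mL+mR=1116/481 → advance +1; mR−mL=-36/13 → turn -1·90°
n=2: pose=(1,-1,E); sL=15/2, sR=6; mL=27/4, mR=-9/2; mL+mR=9/4 → advance +1; mR−mL=-45/4 → turn -1·90°
n=3: pose=(2,-1,S); sL=120/41, sR=24/13; mL=1272/533, mR=-1068/533; mL+mR=204/533 → advance +1; mR−mL=-180/41 → turn -1·90°
n=4: pose=(2,-2,W); sL=4/3, sR=60/41; mL=172/123, mR=-74/123; mL+mR=98/123 → advance +1; mR−mL=-2 → turn -1·90°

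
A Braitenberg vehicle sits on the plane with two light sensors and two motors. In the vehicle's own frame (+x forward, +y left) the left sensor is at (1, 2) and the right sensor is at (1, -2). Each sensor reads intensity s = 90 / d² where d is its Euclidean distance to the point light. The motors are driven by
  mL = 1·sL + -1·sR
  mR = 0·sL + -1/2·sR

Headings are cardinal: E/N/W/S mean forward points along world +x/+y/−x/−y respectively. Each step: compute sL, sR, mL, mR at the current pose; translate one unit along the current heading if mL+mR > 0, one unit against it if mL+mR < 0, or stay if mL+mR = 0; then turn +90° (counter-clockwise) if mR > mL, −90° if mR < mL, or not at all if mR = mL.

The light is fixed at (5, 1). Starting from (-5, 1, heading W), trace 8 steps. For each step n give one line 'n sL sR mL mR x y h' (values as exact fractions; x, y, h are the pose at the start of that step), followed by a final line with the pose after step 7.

n=0: pose=(-5,1,W); sL=18/25, sR=18/25; mL=0, mR=-9/25; mL+mR=-9/25 → advance -1; mR−mL=-9/25 → turn -1·90°
n=1: pose=(-4,1,N); sL=45/61, sR=9/5; mL=-324/305, mR=-9/10; mL+mR=-1197/610 → advance -1; mR−mL=99/610 → turn +1·90°
n=2: pose=(-4,0,W); sL=90/109, sR=90/101; mL=-720/11009, mR=-45/101; mL+mR=-5625/11009 → advance -1; mR−mL=-4185/11009 → turn -1·90°
n=3: pose=(-3,0,N); sL=9/10, sR=5/2; mL=-8/5, mR=-5/4; mL+mR=-57/20 → advance -1; mR−mL=7/20 → turn +1·90°
n=4: pose=(-3,-1,W); sL=90/97, sR=10/9; mL=-160/873, mR=-5/9; mL+mR=-215/291 → advance -1; mR−mL=-325/873 → turn -1·90°
n=5: pose=(-2,-1,N); sL=45/41, sR=45/13; mL=-1260/533, mR=-45/26; mL+mR=-4365/1066 → advance -1; mR−mL=675/1066 → turn +1·90°
n=6: pose=(-2,-2,W); sL=90/89, sR=18/13; mL=-432/1157, mR=-9/13; mL+mR=-1233/1157 → advance -1; mR−mL=-369/1157 → turn -1·90°
n=7: pose=(-1,-2,N); sL=45/34, sR=9/2; mL=-54/17, mR=-9/4; mL+mR=-369/68 → advance -1; mR−mL=63/68 → turn +1·90°

0 18/25 18/25 0 -9/25 -5 1 W
1 45/61 9/5 -324/305 -9/10 -4 1 N
2 90/109 90/101 -720/11009 -45/101 -4 0 W
3 9/10 5/2 -8/5 -5/4 -3 0 N
4 90/97 10/9 -160/873 -5/9 -3 -1 W
5 45/41 45/13 -1260/533 -45/26 -2 -1 N
6 90/89 18/13 -432/1157 -9/13 -2 -2 W
7 45/34 9/2 -54/17 -9/4 -1 -2 N
final -1 -3 W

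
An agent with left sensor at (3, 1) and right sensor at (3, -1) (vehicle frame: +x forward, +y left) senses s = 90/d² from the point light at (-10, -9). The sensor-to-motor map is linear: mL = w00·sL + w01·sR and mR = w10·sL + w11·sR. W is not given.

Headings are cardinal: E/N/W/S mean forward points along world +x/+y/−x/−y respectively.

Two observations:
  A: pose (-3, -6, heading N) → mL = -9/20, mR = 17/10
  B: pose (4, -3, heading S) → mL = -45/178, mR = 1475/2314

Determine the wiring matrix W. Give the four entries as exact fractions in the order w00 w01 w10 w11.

obs A: pose=(-3,-6,N) → sL=5/4, sR=9/10, mL=-9/20, mR=17/10
obs B: pose=(4,-3,S) → sL=5/13, sR=45/89, mL=-45/178, mR=1475/2314
sensor matrix S = [[5/4, 9/10], [5/13, 45/89]]; det S = 1323/4628
solve [mL_A; mL_B] = S·[w00; w01] and [mR_A; mR_B] = S·[w10; w11]:
  w00 = 0, w01 = -1/2, w10 = 1, w11 = 1/2

0 -1/2 1 1/2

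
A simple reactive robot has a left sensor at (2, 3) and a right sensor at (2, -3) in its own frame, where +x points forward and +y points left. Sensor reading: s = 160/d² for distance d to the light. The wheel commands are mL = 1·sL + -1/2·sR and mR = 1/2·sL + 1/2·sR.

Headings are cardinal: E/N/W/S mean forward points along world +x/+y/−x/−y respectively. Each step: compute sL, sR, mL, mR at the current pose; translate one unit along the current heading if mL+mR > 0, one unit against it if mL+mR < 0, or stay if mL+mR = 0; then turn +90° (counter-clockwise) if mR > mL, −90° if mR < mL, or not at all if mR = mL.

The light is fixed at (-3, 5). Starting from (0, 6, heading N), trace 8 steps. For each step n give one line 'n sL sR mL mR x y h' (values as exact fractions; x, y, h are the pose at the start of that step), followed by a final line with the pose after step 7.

n=0: pose=(0,6,N); sL=160/9, sR=32/9; mL=16, mR=32/3; mL+mR=80/3 → advance +1; mR−mL=-16/3 → turn -1·90°
n=1: pose=(0,7,E); sL=16/5, sR=80/13; mL=8/65, mR=304/65; mL+mR=24/5 → advance +1; mR−mL=296/65 → turn +1·90°
n=2: pose=(1,7,N); sL=160/17, sR=32/13; mL=1808/221, mR=1312/221; mL+mR=240/17 → advance +1; mR−mL=-496/221 → turn -1·90°
n=3: pose=(1,8,E); sL=20/9, sR=40/9; mL=0, mR=10/3; mL+mR=10/3 → advance +1; mR−mL=10/3 → turn +1·90°
n=4: pose=(2,8,N); sL=160/29, sR=160/89; mL=11920/2581, mR=9440/2581; mL+mR=240/29 → advance +1; mR−mL=-2480/2581 → turn -1·90°
n=5: pose=(2,9,E); sL=80/49, sR=16/5; mL=8/245, mR=592/245; mL+mR=120/49 → advance +1; mR−mL=584/245 → turn +1·90°
n=6: pose=(3,9,N); sL=32/9, sR=160/117; mL=112/39, mR=32/13; mL+mR=16/3 → advance +1; mR−mL=-16/39 → turn -1·90°
n=7: pose=(3,10,E); sL=5/4, sR=40/17; mL=5/68, mR=245/136; mL+mR=15/8 → advance +1; mR−mL=235/136 → turn +1·90°

0 160/9 32/9 16 32/3 0 6 N
1 16/5 80/13 8/65 304/65 0 7 E
2 160/17 32/13 1808/221 1312/221 1 7 N
3 20/9 40/9 0 10/3 1 8 E
4 160/29 160/89 11920/2581 9440/2581 2 8 N
5 80/49 16/5 8/245 592/245 2 9 E
6 32/9 160/117 112/39 32/13 3 9 N
7 5/4 40/17 5/68 245/136 3 10 E
final 4 10 N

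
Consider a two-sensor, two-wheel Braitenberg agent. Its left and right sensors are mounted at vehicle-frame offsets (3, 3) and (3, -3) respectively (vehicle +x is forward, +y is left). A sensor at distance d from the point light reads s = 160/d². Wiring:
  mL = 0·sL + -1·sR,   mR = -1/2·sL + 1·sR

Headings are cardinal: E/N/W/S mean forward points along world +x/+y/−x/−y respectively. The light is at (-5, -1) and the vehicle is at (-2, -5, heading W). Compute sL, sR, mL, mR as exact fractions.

left sensor world pos  = (-5, -8); dL² = 49
right sensor world pos = (-5, -2); dR² = 1
sL = 160/49 = 160/49
sR = 160/1 = 160
mL = 0·sL + -1·sR = -160
mR = -1/2·sL + 1·sR = 7760/49

160/49 160 -160 7760/49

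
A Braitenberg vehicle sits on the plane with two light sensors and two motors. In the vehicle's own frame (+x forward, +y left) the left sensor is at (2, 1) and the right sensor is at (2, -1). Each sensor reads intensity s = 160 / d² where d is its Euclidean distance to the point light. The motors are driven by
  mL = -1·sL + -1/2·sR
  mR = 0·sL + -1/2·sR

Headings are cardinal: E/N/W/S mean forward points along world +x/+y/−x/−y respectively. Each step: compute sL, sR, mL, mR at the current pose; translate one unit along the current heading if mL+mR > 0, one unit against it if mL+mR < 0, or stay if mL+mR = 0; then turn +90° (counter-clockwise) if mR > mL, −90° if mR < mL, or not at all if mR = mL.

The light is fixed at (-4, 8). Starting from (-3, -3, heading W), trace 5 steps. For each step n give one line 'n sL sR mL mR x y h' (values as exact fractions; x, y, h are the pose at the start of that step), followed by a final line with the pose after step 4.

n=0: pose=(-3,-3,W); sL=32/29, sR=160/101; mL=-5552/2929, mR=-80/101; mL+mR=-7872/2929 → advance -1; mR−mL=32/29 → turn +1·90°
n=1: pose=(-2,-3,S); sL=80/89, sR=16/17; mL=-2072/1513, mR=-8/17; mL+mR=-2784/1513 → advance -1; mR−mL=80/89 → turn +1·90°
n=2: pose=(-2,-2,E); sL=160/97, sR=160/137; mL=-29680/13289, mR=-80/137; mL+mR=-37440/13289 → advance -1; mR−mL=160/97 → turn +1·90°
n=3: pose=(-3,-2,N); sL=5/2, sR=40/17; mL=-125/34, mR=-20/17; mL+mR=-165/34 → advance -1; mR−mL=5/2 → turn +1·90°
n=4: pose=(-3,-3,W); sL=32/29, sR=160/101; mL=-5552/2929, mR=-80/101; mL+mR=-7872/2929 → advance -1; mR−mL=32/29 → turn +1·90°

0 32/29 160/101 -5552/2929 -80/101 -3 -3 W
1 80/89 16/17 -2072/1513 -8/17 -2 -3 S
2 160/97 160/137 -29680/13289 -80/137 -2 -2 E
3 5/2 40/17 -125/34 -20/17 -3 -2 N
4 32/29 160/101 -5552/2929 -80/101 -3 -3 W
final -2 -3 S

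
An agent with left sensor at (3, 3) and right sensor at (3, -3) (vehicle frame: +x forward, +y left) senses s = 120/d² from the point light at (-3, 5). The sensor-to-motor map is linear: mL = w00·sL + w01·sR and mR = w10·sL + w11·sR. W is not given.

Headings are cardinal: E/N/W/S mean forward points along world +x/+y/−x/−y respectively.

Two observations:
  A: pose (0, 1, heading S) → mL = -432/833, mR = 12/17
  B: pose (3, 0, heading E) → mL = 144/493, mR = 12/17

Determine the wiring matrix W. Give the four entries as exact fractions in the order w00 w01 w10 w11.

obs A: pose=(0,1,S) → sL=24/17, sR=120/49, mL=-432/833, mR=12/17
obs B: pose=(3,0,E) → sL=24/17, sR=24/29, mL=144/493, mR=12/17
sensor matrix S = [[24/17, 120/49], [24/17, 24/29]]; det S = -55296/24157
solve [mL_A; mL_B] = S·[w00; w01] and [mR_A; mR_B] = S·[w10; w11]:
  w00 = 1/2, w01 = -1/2, w10 = 1/2, w11 = 0

1/2 -1/2 1/2 0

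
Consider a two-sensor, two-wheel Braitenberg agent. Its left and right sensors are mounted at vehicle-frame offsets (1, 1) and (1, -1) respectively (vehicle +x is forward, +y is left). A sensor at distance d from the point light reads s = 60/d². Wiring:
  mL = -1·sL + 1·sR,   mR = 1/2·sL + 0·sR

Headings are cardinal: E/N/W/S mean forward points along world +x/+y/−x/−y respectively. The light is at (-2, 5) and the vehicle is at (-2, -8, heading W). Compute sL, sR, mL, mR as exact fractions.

left sensor world pos  = (-3, -9); dL² = 197
right sensor world pos = (-3, -7); dR² = 145
sL = 60/197 = 60/197
sR = 60/145 = 12/29
mL = -1·sL + 1·sR = 624/5713
mR = 1/2·sL + 0·sR = 30/197

60/197 12/29 624/5713 30/197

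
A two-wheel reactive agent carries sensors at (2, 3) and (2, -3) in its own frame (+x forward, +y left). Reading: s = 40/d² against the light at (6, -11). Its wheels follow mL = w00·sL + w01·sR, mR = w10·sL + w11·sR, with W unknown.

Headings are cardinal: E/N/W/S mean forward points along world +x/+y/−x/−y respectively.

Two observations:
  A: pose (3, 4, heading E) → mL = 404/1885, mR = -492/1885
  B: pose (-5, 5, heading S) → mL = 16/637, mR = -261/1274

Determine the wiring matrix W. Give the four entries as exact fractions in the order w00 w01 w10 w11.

-1/2 1 -1 -1/2

obs A: pose=(3,4,E) → sL=8/65, sR=8/29, mL=404/1885, mR=-492/1885
obs B: pose=(-5,5,S) → sL=2/13, sR=5/49, mL=16/637, mR=-261/1274
sensor matrix S = [[8/65, 8/29], [2/13, 5/49]]; det S = -552/18473
solve [mL_A; mL_B] = S·[w00; w01] and [mR_A; mR_B] = S·[w10; w11]:
  w00 = -1/2, w01 = 1, w10 = -1, w11 = -1/2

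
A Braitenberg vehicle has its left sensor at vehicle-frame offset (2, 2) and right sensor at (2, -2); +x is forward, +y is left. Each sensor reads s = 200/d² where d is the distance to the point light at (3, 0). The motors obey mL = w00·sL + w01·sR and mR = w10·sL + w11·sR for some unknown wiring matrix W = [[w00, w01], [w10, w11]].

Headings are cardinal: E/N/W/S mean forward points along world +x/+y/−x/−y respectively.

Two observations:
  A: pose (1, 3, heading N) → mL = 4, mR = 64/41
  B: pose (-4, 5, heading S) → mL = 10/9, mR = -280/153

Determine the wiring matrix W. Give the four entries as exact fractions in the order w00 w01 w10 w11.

0 1/2 -1/2 1/2

obs A: pose=(1,3,N) → sL=200/41, sR=8, mL=4, mR=64/41
obs B: pose=(-4,5,S) → sL=100/17, sR=20/9, mL=10/9, mR=-280/153
sensor matrix S = [[200/41, 8], [100/17, 20/9]]; det S = -227200/6273
solve [mL_A; mL_B] = S·[w00; w01] and [mR_A; mR_B] = S·[w10; w11]:
  w00 = 0, w01 = 1/2, w10 = -1/2, w11 = 1/2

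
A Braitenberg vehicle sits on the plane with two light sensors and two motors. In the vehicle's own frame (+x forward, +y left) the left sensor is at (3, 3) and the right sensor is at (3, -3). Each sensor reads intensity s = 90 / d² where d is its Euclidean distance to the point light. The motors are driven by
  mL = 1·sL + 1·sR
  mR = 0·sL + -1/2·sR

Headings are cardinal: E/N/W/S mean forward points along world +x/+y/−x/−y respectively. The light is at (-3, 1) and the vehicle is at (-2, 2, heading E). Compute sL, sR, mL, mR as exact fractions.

45/16 9/2 117/16 -9/4

left sensor world pos  = (1, 5); dL² = 32
right sensor world pos = (1, -1); dR² = 20
sL = 90/32 = 45/16
sR = 90/20 = 9/2
mL = 1·sL + 1·sR = 117/16
mR = 0·sL + -1/2·sR = -9/4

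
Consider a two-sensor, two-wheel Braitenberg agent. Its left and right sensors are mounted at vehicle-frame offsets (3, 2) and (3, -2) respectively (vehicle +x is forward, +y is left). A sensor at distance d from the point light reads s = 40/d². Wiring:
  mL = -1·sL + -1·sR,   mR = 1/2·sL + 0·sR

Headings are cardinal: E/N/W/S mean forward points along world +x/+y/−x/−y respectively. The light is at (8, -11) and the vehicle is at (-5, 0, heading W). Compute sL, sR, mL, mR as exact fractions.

40/337 8/85 -6096/28645 20/337

left sensor world pos  = (-8, -2); dL² = 337
right sensor world pos = (-8, 2); dR² = 425
sL = 40/337 = 40/337
sR = 40/425 = 8/85
mL = -1·sL + -1·sR = -6096/28645
mR = 1/2·sL + 0·sR = 20/337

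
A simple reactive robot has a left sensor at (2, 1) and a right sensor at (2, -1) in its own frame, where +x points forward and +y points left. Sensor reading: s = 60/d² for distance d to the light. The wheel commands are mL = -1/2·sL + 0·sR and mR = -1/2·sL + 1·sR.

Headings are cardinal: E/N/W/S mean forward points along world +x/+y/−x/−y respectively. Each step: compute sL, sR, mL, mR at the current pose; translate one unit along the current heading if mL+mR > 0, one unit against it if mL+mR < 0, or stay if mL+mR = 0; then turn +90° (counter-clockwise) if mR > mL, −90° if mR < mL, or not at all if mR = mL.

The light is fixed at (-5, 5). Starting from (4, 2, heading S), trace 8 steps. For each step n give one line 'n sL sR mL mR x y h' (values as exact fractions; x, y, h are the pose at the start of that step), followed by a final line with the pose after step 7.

n=0: pose=(4,2,S); sL=12/25, sR=60/89; mL=-6/25, mR=966/2225; mL+mR=432/2225 → advance +1; mR−mL=60/89 → turn +1·90°
n=1: pose=(4,1,E); sL=6/13, sR=30/73; mL=-3/13, mR=171/949; mL+mR=-48/949 → advance -1; mR−mL=30/73 → turn +1·90°
n=2: pose=(3,1,N); sL=60/53, sR=12/17; mL=-30/53, mR=126/901; mL+mR=-384/901 → advance -1; mR−mL=12/17 → turn +1·90°
n=3: pose=(3,0,W); sL=5/6, sR=15/13; mL=-5/12, mR=115/156; mL+mR=25/78 → advance +1; mR−mL=15/13 → turn +1·90°
n=4: pose=(2,0,S); sL=60/113, sR=12/17; mL=-30/113, mR=846/1921; mL+mR=336/1921 → advance +1; mR−mL=12/17 → turn +1·90°
n=5: pose=(2,-1,E); sL=30/53, sR=6/13; mL=-15/53, mR=123/689; mL+mR=-72/689 → advance -1; mR−mL=6/13 → turn +1·90°
n=6: pose=(1,-1,N); sL=60/41, sR=12/13; mL=-30/41, mR=102/533; mL+mR=-288/533 → advance -1; mR−mL=12/13 → turn +1·90°
n=7: pose=(1,-2,W); sL=3/4, sR=15/13; mL=-3/8, mR=81/104; mL+mR=21/52 → advance +1; mR−mL=15/13 → turn +1·90°

0 12/25 60/89 -6/25 966/2225 4 2 S
1 6/13 30/73 -3/13 171/949 4 1 E
2 60/53 12/17 -30/53 126/901 3 1 N
3 5/6 15/13 -5/12 115/156 3 0 W
4 60/113 12/17 -30/113 846/1921 2 0 S
5 30/53 6/13 -15/53 123/689 2 -1 E
6 60/41 12/13 -30/41 102/533 1 -1 N
7 3/4 15/13 -3/8 81/104 1 -2 W
final 0 -2 S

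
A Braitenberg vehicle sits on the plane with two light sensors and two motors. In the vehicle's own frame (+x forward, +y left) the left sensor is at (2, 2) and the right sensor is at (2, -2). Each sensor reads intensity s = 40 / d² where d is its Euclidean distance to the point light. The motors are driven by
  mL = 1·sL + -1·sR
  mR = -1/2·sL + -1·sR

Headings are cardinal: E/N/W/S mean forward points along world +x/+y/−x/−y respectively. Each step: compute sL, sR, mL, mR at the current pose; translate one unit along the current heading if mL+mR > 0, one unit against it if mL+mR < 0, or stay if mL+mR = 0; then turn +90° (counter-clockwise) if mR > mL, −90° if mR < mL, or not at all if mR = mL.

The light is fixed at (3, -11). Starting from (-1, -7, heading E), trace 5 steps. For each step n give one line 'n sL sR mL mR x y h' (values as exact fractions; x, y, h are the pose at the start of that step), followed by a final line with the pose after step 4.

n=0: pose=(-1,-7,E); sL=1, sR=5; mL=-4, mR=-11/2; mL+mR=-19/2 → advance -1; mR−mL=-3/2 → turn -1·90°
n=1: pose=(-2,-7,S); sL=40/13, sR=40/53; mL=1600/689, mR=-1580/689; mL+mR=20/689 → advance +1; mR−mL=-60/13 → turn -1·90°
n=2: pose=(-2,-8,W); sL=4/5, sR=20/37; mL=48/185, mR=-174/185; mL+mR=-126/185 → advance -1; mR−mL=-6/5 → turn -1·90°
n=3: pose=(-1,-8,N); sL=40/61, sR=40/29; mL=-1280/1769, mR=-3020/1769; mL+mR=-4300/1769 → advance -1; mR−mL=-60/61 → turn -1·90°
n=4: pose=(-1,-9,E); sL=2, sR=10; mL=-8, mR=-11; mL+mR=-19 → advance -1; mR−mL=-3 → turn -1·90°

0 1 5 -4 -11/2 -1 -7 E
1 40/13 40/53 1600/689 -1580/689 -2 -7 S
2 4/5 20/37 48/185 -174/185 -2 -8 W
3 40/61 40/29 -1280/1769 -3020/1769 -1 -8 N
4 2 10 -8 -11 -1 -9 E
final -2 -9 S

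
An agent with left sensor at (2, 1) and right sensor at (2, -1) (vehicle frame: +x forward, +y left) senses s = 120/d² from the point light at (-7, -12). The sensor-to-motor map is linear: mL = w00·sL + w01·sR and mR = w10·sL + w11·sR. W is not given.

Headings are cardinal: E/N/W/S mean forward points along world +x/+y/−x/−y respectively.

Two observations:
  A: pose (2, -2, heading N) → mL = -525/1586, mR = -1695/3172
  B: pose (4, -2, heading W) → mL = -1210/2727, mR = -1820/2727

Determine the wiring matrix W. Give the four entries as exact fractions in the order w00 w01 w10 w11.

obs A: pose=(2,-2,N) → sL=15/26, sR=30/61, mL=-525/1586, mR=-1695/3172
obs B: pose=(4,-2,W) → sL=20/27, sR=60/101, mL=-1210/2727, mR=-1820/2727
sensor matrix S = [[15/26, 30/61], [20/27, 60/101]]; det S = -15550/720837
solve [mL_A; mL_B] = S·[w00; w01] and [mR_A; mR_B] = S·[w10; w11]:
  w00 = -1, w01 = 1/2, w10 = -1/2, w11 = -1/2

-1 1/2 -1/2 -1/2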